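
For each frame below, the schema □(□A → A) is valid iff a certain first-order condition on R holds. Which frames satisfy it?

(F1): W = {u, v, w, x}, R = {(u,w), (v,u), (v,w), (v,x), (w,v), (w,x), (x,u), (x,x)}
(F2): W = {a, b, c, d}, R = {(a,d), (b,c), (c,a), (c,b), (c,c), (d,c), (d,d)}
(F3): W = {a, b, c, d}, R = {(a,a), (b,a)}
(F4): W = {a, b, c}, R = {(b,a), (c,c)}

This is the axiom for shift-reflexivity; its first-order frame correspondent is ∀x ∀y (Rxy → Ryy).
(F1): fails — Ruw but not Rww.
(F2): fails — Rcb but not Rbb.
(F3): satisfies the condition.
(F4): fails — Rba but not Raa.
Valid on: (F3).

(F3)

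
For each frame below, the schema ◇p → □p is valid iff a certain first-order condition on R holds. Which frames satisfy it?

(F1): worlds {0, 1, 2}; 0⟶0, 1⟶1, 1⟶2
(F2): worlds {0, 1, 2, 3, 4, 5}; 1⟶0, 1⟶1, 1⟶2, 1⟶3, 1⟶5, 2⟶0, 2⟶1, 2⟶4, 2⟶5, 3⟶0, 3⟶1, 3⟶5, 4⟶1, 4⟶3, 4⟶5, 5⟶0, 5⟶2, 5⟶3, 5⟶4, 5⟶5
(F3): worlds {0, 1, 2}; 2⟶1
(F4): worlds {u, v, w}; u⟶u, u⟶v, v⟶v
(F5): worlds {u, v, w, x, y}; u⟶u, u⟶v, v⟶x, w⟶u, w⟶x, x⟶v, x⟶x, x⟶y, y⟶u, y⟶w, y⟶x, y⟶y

This is the axiom for partial functionality; its first-order frame correspondent is ∀x ∀y ∀z (Rxy ∧ Rxz → y = z).
(F1): fails — 1 sees both 1 and 2.
(F2): fails — 1 sees both 0 and 1.
(F3): holds.
(F4): fails — u sees both u and v.
(F5): fails — u sees both u and v.
Valid on: (F3).

(F3)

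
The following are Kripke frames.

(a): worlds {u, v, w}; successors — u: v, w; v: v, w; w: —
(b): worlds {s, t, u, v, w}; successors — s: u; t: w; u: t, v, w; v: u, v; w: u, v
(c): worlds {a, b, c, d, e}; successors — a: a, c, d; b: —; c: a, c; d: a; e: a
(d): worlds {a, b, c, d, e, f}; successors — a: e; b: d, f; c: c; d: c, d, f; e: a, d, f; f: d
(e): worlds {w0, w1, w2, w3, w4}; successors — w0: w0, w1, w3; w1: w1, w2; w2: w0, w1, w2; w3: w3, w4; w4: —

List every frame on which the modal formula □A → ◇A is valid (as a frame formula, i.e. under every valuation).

The schema corresponds to seriality: ∀x ∃y Rxy.
(a): fails — world w has no successor.
(b): satisfies the condition.
(c): fails — world b has no successor.
(d): satisfies the condition.
(e): fails — world w4 has no successor.

(b), (d)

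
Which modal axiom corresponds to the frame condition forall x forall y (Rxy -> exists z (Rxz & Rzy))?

A defining formula is □□ψ → □ψ (the C4 axiom).
Suppose □□ψ→□ψ is valid. Take Rxy and set V(ψ)={w : xR²w}. Then □□ψ at x, so □ψ at x, so ψ at y, i.e. ∃z(Rxz∧Rzy).

□□ψ → □ψ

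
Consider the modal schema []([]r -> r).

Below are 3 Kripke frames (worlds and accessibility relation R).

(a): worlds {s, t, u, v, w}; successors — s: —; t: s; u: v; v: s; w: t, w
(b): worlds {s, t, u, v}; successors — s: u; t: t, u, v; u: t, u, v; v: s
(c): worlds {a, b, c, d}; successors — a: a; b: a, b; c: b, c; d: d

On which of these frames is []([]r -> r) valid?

The schema corresponds to shift-reflexivity: forall x forall y (Rxy -> Ryy).
(a): fails — Ruv but not Rvv.
(b): fails — Ruv but not Rvv.
(c): holds.

(c)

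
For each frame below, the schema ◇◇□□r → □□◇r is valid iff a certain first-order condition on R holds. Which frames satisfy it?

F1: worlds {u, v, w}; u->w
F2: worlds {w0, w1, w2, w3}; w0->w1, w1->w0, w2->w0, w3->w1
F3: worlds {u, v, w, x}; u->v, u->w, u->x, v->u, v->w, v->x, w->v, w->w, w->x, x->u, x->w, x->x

Frame correspondent (Sahlqvist): ∀x ∀y ∀z ((xR²y ∧ xR²z) → ∃w (yR²w ∧ zRw)) — i.e. a generalized confluence (Geach) condition.
F1: satisfies the condition.
F2: fails — w0R²w0, w0R²w0 but no w with w0R²w and w0Rw.
F3: satisfies the condition.

F1, F3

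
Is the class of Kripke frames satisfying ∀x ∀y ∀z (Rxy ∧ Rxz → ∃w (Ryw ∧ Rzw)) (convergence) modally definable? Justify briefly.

The condition is convergence. A defining modal formula is ◇□r → □◇r.
Suppose ◇□r→□◇r is valid. Take Rxy, Rxz and set V(r)={w : Ryw}. Then □r at y so ◇□r at x, so □◇r at x, so ◇r at z, giving w with Rzw and Ryw.

Yes — defined by ◇□r → □◇r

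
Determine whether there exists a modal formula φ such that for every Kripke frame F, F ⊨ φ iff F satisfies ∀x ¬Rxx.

No

Modal frame validity is preserved under surjective bounded morphisms.
The 2-cycle (worlds w0,w1 with w0→w1→w0) is irreflexive, and the map sending every world to a single reflexive point • is a surjective bounded morphism (forth: every edge maps to (•,•); back: every world has a successor). So any modal formula valid on the 2-cycle is also valid on the reflexive point, which is not irreflexive.
So no modal formula (or set of formulas) defines exactly the irreflexive frames.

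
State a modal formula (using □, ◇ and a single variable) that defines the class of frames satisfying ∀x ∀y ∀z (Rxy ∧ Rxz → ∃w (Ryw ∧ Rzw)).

A defining formula is ◇□q → □◇q (the .2 axiom).

◇□q → □◇q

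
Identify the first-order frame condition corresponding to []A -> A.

reflexivity: forall x Rxx

Suppose □A→A is valid. At any x set V(A)={w : Rxw}. Then □A holds at x, so A holds at x, i.e. Rxx.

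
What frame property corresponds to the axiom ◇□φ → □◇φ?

convergence: ∀x ∀y ∀z (Rxy ∧ Rxz → ∃w (Ryw ∧ Rzw))

This schema is the .2 axiom.
It corresponds to convergence: ∀x ∀y ∀z (Rxy ∧ Rxz → ∃w (Ryw ∧ Rzw)).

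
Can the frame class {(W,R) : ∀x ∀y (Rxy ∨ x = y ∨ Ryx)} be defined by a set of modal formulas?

Not definable by any modal formula

Modal frame validity is preserved under disjoint unions.
Take 2 disjoint single-world reflexive frames: each is trivially connected, but their disjoint union has 2 worlds with no edge between distinct components, so it is not connected.
So no modal formula (or set of formulas) defines exactly the connected frames.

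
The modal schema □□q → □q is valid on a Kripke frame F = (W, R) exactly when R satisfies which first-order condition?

density

Suppose □□q→□q is valid. Take Rxy and set V(q)={w : xR²w}. Then □□q at x, so □q at x, so q at y, i.e. ∃z(Rxz∧Rzy).
Conversely, any frame satisfying ∀x ∀y (Rxy → ∃z (Rxz ∧ Rzy)) validates the schema.
So the correspondent is density.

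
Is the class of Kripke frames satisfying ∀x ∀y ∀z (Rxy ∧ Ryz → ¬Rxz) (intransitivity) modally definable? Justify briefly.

If a class were modally definable it would be closed under surjective bounded morphisms (Goldblatt–Thomason).
The 3-cycle (worlds a,b,c with a→b→c→a) is intransitive. Mapping every world to a single reflexive point • is a surjective bounded morphism; the reflexive point is not intransitive (R••∧R•• but R••).
So no modal formula (or set of formulas) defines exactly the intransitive frames.

Not modally definable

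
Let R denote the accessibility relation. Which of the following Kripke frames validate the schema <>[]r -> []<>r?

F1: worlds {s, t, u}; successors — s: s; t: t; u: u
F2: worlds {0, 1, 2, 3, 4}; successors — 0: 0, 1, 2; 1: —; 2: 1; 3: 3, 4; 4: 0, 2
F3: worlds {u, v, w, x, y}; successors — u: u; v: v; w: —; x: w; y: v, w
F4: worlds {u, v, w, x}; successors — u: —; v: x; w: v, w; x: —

F1

Frame correspondent (Sahlqvist): forall x forall y forall z (Rxy & Rxz -> exists w (Ryw & Rzw)) — i.e. convergence.
F1: condition met.
F2: fails — R00 and R01 but 0 and 1 have no common successor.
F3: fails — Rxw and Rxw but w and w have no common successor.
F4: fails — Rvx and Rvx but x and x have no common successor.
Valid on: F1.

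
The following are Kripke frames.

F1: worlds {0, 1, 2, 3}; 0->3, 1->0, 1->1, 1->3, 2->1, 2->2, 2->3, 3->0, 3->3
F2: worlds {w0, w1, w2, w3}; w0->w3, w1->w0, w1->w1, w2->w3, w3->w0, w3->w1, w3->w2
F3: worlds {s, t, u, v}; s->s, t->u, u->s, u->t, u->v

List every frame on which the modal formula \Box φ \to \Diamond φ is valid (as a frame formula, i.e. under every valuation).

Frame correspondent (Sahlqvist): \forall x \exists y Rxy — i.e. seriality.
F1: ✓.
F2: ✓.
F3: fails — world v has no successor.

F1, F2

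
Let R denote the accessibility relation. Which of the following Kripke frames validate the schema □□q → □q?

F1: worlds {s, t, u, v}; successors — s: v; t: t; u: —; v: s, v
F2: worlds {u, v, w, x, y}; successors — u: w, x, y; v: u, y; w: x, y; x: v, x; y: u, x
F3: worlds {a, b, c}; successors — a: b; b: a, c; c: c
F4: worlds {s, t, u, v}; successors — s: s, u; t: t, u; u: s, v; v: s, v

F1, F4

This is the axiom for density; its first-order frame correspondent is ∀x ∀y (Rxy → ∃z (Rxz ∧ Rzy)).
F1: condition met.
F2: fails — Ruw but no z with Ruz and Rzw.
F3: fails — Rab but no z with Raz and Rzb.
F4: condition met.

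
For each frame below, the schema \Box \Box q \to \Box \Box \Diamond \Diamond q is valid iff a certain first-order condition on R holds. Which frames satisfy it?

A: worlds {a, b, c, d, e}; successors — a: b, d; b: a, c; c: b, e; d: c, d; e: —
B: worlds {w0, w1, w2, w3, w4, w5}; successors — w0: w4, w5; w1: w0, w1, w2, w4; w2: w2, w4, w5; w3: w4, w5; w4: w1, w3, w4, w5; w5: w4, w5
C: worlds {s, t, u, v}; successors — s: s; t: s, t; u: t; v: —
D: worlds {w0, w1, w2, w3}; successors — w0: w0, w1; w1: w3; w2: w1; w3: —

B, C

Frame correspondent (Sahlqvist): \forall x \forall z (x R^2 z \to \exists w (x R^2 w \wedge z R^2 w)) — i.e. a generalized confluence (Geach) condition.
A: fails — bR²e but no w with bR²w and eR²w.
B: condition met.
C: condition met.
D: fails — w0R²w1 but no w with w0R²w and w1R²w.
Valid on: B, C.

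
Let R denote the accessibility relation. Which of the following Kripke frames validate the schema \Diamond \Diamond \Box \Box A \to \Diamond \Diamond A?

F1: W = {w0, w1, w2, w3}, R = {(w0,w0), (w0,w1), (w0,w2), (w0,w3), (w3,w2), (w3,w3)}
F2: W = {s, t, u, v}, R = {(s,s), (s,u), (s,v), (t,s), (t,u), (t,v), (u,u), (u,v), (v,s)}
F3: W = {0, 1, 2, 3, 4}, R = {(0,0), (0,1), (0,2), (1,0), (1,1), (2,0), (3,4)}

This is the axiom for a generalized confluence (Geach) condition; its first-order frame correspondent is \forall x \forall y (x R^2 y \to \exists w (y R^2 w \wedge x R^2 w)).
F1: fails — w0R²w1 but no w with w1R²w and w0R²w.
F2: condition met.
F3: condition met.
Valid on: F2, F3.

F2, F3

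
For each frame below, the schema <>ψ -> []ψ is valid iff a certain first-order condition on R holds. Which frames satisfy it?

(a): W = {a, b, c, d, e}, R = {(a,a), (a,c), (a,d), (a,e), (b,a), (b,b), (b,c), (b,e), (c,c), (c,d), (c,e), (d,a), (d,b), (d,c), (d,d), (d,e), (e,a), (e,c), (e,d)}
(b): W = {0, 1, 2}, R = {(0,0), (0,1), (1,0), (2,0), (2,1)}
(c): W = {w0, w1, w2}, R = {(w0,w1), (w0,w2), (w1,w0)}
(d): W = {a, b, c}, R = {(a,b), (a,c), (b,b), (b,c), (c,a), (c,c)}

none

This is the axiom for partial functionality; its first-order frame correspondent is forall x forall y forall z (Rxy & Rxz -> y = z).
(a): fails — a sees both a and c.
(b): fails — 0 sees both 0 and 1.
(c): fails — w0 sees both w1 and w2.
(d): fails — a sees both b and c.
Valid on no frame.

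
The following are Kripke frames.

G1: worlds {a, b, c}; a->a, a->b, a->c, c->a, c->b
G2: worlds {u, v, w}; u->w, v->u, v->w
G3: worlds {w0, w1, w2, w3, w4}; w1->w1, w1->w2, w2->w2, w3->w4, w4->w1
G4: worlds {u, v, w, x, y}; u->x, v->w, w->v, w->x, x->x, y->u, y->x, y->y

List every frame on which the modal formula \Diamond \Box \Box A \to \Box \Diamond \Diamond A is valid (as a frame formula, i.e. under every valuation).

The schema corresponds to a generalized confluence (Geach) condition: \forall x \forall y \forall z ((xRy \wedge xRz) \to \exists w (y R^2 w \wedge z R^2 w)).
G1: fails — aRa, aRb but no w with aR²w and bR²w.
G2: fails — uRw, uRw but no t with wR²t and wR²t.
G3: holds.
G4: holds.

G3, G4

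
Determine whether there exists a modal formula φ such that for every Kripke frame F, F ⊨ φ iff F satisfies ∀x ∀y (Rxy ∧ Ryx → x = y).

No

If a class were modally definable it would be closed under surjective bounded morphisms (Goldblatt–Thomason).
The 4-cycle (worlds a,b,c,d with a→b→c→d→a) is antisymmetric. Sending even-indexed worlds to s and odd-indexed worlds to t is a surjective bounded morphism onto the two-world frame with s↔t, which is not antisymmetric.
Hence antisymmetry is not modally definable.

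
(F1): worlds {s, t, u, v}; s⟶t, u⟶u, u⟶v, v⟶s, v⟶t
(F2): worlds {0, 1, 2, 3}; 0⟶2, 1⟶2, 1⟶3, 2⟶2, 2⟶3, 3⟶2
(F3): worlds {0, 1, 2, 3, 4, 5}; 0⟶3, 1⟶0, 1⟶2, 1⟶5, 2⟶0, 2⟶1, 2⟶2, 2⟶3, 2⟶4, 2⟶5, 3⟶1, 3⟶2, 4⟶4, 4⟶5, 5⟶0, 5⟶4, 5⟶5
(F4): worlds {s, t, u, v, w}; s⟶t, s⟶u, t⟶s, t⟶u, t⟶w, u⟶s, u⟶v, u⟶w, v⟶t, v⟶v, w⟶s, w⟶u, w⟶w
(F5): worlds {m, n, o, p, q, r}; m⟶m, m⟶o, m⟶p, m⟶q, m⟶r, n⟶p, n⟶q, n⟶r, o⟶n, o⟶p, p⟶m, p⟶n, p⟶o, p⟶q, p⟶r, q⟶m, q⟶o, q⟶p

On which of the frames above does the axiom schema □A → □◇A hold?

Frame correspondent (Sahlqvist): ∀x ∀z (xRz → ∃w (xRw ∧ zRw)) — i.e. a generalized confluence (Geach) condition.
(F1): fails — sRt but no w with sRw and tRw.
(F2): satisfies the condition.
(F3): fails — 0R3 but no w with 0Rw and 3Rw.
(F4): fails — sRu but no w* with sRw* and uRw*.
(F5): fails — mRr but no w with mRw and rRw.

(F2)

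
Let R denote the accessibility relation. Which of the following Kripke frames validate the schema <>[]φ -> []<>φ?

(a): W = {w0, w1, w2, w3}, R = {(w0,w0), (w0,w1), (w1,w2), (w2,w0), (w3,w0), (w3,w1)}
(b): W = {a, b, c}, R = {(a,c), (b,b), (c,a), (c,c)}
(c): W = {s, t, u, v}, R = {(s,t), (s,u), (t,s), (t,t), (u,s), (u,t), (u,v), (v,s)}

Frame correspondent (Sahlqvist): forall x forall y forall z (Rxy & Rxz -> exists w (Ryw & Rzw)) — i.e. convergence.
(a): fails — Rw0w1 and Rw0w0 but w1 and w0 have no common successor.
(b): satisfies the condition.
(c): fails — Ruv and Rus but v and s have no common successor.

(b)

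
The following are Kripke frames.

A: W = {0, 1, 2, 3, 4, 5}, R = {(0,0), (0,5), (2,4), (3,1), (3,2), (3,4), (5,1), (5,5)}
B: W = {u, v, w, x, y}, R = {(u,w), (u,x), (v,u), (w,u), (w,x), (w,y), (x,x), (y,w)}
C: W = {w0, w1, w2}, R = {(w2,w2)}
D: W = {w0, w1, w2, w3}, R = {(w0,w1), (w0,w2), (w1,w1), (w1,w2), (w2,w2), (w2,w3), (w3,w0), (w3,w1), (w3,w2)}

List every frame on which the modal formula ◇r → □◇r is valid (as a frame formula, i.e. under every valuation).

C

The schema corresponds to the Euclidean property: ∀x ∀y ∀z (Rxy ∧ Rxz → Ryz).
A: fails — R05 and R00 but not R50.
B: fails — Ruw and Ruw but not Rww.
C: condition met.
D: fails — Rw0w2 and Rw0w1 but not Rw2w1.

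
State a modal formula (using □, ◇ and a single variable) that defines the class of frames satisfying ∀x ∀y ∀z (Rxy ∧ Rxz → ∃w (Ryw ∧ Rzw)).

The condition is convergence. The .2 schema ◇□q → □◇q defines it.
Suppose ◇□q→□◇q is valid. Take Rxy, Rxz and set V(q)={w : Ryw}. Then □q at y so ◇□q at x, so □◇q at x, so ◇q at z, giving w with Rzw and Ryw.

◇□q → □◇q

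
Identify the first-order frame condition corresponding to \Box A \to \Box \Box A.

This is the 4 axiom.
It corresponds to transitivity: \forall x \forall y \forall z (Rxy \wedge Ryz \to Rxz).

Transitivity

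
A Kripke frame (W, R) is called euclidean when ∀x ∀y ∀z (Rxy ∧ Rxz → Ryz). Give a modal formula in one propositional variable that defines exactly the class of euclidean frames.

◇r → □◇r

The condition is the Euclidean property. The 5 schema ◇r → □◇r defines it.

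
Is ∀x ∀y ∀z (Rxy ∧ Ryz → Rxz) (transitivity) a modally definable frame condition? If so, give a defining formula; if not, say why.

This is a Sahlqvist condition; the 4 axiom □r → □□r defines it.

Yes, by □r → □□r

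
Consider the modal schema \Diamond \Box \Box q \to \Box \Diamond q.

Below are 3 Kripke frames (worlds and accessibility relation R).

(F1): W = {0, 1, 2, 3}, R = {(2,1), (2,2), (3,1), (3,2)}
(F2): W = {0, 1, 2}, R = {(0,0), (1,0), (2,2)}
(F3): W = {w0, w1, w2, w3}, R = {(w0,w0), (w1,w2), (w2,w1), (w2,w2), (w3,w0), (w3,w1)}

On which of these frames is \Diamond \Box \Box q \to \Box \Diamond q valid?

(F2)

The schema corresponds to a generalized confluence (Geach) condition: \forall x \forall y \forall z ((xRy \wedge xRz) \to \exists w (y R^2 w \wedge zRw)).
(F1): fails — 2R1, 2R1 but no w with 1R²w and 1Rw.
(F2): condition met.
(F3): fails — w3Rw0, w3Rw1 but no w with w0R²w and w1Rw.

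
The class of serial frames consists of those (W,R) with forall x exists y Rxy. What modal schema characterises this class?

□q → ◇q

The condition is seriality. The D schema □q → ◇q defines it.
Suppose □q→◇q is valid. At any x set V(q)=W. Then □q at x, so ◇q at x, so x has a successor.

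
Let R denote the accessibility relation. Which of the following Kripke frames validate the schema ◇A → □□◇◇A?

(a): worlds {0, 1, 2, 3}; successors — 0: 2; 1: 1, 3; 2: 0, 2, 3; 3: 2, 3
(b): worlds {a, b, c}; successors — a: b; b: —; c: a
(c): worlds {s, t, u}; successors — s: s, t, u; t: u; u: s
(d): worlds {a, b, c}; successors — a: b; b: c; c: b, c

This is the axiom for a generalized confluence (Geach) condition; its first-order frame correspondent is ∀x ∀y ∀z ((xRy ∧ xR²z) → ∃w (y = w ∧ zR²w)).
(a): fails — 1R1, 1R²2 but no w with 1=w and 2R²w.
(b): fails — cRa, cR²b but no w with a=w and bR²w.
(c): fails — sRt, sR²t but no w with t=w and tR²w.
(d): condition met.
Valid on: (d).

(d)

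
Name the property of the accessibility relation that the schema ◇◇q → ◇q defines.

transitivity

This is frame-equivalent to □q → □□q (substitute ¬q for q and contrapose).
Suppose □q→□□q is valid. Take Rxy, Ryz and set V(q)={w : Rxw}. Then □q at x, so □□q at x, so □q at y, so q at z, i.e. Rxz.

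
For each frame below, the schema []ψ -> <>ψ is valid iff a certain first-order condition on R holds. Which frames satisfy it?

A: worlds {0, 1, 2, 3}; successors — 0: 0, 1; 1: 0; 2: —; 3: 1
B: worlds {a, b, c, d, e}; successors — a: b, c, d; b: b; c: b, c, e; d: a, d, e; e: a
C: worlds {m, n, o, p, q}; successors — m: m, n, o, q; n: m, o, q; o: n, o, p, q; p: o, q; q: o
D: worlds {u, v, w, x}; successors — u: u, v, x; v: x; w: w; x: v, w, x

The schema corresponds to seriality: forall x exists y Rxy.
A: fails — world 2 has no successor.
B: condition met.
C: condition met.
D: condition met.
Valid on: B, C, D.

B, C, D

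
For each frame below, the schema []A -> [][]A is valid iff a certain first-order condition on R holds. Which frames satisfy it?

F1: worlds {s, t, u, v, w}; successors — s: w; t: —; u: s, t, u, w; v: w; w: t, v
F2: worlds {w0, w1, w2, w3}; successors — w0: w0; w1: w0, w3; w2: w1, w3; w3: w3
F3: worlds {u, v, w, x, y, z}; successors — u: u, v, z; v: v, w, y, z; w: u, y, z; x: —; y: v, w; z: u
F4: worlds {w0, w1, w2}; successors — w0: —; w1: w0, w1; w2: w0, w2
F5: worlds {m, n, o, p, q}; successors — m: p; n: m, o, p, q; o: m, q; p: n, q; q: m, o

F4

Frame correspondent (Sahlqvist): forall x forall y forall z (Rxy & Ryz -> Rxz) — i.e. transitivity.
F1: fails — Ruw and Rwv but not Ruv.
F2: fails — Rw2w1 and Rw1w0 but not Rw2w0.
F3: fails — Ruv and Rvw but not Ruw.
F4: ✓.
F5: fails — Rom and Rmp but not Rop.
Valid on: F4.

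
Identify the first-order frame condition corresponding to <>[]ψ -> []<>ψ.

This is the .2 axiom.
Its frame correspondent is convergence — forall x forall y forall z (Rxy & Rxz -> exists w (Ryw & Rzw)).

convergence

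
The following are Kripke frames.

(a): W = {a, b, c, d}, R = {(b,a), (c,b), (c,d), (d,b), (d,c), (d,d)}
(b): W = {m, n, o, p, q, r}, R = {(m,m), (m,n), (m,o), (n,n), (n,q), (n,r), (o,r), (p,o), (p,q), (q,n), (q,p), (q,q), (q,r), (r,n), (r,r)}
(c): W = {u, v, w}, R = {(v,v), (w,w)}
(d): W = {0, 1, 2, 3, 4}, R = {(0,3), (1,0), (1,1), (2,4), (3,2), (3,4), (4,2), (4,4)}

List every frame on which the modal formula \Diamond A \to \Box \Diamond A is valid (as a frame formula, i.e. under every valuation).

This is the axiom for the Euclidean property; its first-order frame correspondent is \forall x \forall y \forall z (Rxy \wedge Rxz \to Ryz).
(a): fails — Rba and Rba but not Raa.
(b): fails — Rmo and Rmo but not Roo.
(c): condition met.
(d): fails — R03 and R03 but not R33.

(c)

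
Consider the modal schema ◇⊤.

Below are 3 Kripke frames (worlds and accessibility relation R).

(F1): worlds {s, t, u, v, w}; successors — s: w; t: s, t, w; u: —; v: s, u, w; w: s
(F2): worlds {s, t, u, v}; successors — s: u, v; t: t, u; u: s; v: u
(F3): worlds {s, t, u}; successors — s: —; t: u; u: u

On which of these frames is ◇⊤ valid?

Frame correspondent (Sahlqvist): ∀x ∃y Rxy — i.e. seriality.
(F1): fails — world u has no successor.
(F2): holds.
(F3): fails — world s has no successor.

(F2)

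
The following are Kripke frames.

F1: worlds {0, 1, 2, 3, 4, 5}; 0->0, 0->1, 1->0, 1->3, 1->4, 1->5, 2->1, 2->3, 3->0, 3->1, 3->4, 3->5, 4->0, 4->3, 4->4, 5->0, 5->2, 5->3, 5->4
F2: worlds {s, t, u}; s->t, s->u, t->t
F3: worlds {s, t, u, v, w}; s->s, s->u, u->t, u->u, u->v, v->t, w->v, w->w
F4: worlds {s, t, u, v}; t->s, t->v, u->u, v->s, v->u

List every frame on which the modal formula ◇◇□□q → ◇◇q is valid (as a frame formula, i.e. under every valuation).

F1, F2

This is the axiom for a generalized confluence (Geach) condition; its first-order frame correspondent is ∀x ∀y (xR²y → ∃w (yR²w ∧ xR²w)).
F1: ✓.
F2: ✓.
F3: fails — sR²t but no w* with tR²w* and sR²w*.
F4: fails — tR²s but no w with sR²w and tR²w.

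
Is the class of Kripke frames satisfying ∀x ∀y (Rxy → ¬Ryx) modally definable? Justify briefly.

Any modally definable frame class is closed under surjective bounded morphisms.
The 3-cycle (worlds 0,1,2 with 0→1→2→0) is asymmetric. Mapping every world to a single reflexive point • is a surjective bounded morphism, and the reflexive point is not asymmetric (R•• but asymmetry requires ¬R••).
Hence asymmetry is not modally definable.

No — not modally definable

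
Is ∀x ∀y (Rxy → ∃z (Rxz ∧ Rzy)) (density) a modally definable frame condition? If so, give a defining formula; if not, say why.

Definable; □□q → □q defines it

This is a Sahlqvist condition; the C4 axiom □□q → □q defines it.
Suppose □□q→□q is valid. Take Rxy and set V(q)={w : xR²w}. Then □□q at x, so □q at x, so q at y, i.e. ∃z(Rxz∧Rzy).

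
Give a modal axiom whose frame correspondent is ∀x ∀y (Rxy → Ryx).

A defining formula is q → □◇q (the B axiom).
Suppose q→□◇q is valid. Take Rxy and set V(q)={x}. Then q at x, so □◇q at x, so ◇q at y, so some z with Ryz has q; z=x, i.e. Ryx.

q → □◇q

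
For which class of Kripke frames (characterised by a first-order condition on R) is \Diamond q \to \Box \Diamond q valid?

Suppose ◇q→□◇q is valid. Take Rxy, Rxz and set V(q)={y}. Then ◇q at x, so □◇q at x, so ◇q at z, so some w with Rzw has q; w=y, i.e. Rzy. By symmetry of the argument, Ryz.
Conversely, any frame satisfying \forall x \forall y \forall z (Rxy \wedge Rxz \to Ryz) validates the schema.
Frame condition: \forall x \forall y \forall z (Rxy \wedge Rxz \to Ryz).

the Euclidean property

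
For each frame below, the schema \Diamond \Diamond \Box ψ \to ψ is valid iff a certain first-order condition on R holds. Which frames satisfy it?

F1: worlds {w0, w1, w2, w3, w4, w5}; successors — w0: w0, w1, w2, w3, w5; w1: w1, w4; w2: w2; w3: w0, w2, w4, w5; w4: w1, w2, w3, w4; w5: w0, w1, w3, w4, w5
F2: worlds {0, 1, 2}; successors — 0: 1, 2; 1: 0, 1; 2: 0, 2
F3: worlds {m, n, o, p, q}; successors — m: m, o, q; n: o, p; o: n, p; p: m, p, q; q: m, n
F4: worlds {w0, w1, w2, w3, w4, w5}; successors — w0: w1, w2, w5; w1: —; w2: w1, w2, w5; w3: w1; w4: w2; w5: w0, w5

none

Frame correspondent (Sahlqvist): \forall x \forall y (x R^2 y \to \exists w (yRw \wedge x = w)) — i.e. a generalized confluence (Geach) condition.
F1: fails — w0R²w1 but no w with w1Rw and w0=w.
F2: fails — 0R²0 but no w with 0Rw and 0=w.
F3: fails — mR²n but no w with nRw and m=w.
F4: fails — w0R²w0 but no w with w0Rw and w0=w.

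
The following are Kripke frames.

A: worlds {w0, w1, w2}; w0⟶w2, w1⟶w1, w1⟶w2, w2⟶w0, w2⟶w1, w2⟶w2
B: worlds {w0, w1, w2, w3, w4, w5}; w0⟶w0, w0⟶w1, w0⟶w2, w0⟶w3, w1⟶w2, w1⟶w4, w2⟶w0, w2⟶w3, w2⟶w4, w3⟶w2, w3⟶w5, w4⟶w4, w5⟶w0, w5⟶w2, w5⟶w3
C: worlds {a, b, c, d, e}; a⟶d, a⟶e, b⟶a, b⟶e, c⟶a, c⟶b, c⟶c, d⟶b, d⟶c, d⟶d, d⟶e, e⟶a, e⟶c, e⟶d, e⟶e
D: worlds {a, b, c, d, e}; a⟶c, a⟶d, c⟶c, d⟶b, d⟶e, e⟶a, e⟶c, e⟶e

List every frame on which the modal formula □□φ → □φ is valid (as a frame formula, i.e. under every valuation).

The schema corresponds to density: ∀x ∀y (Rxy → ∃z (Rxz ∧ Rzy)).
A: holds.
B: fails — Rw1w2 but no z with Rw1z and Rzw2.
C: holds.
D: fails — Rdb but no z with Rdz and Rzb.
Valid on: A, C.

A, C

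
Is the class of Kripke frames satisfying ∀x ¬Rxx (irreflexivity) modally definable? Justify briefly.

Any modally definable frame class is closed under surjective bounded morphisms.
The 2-cycle (worlds a,b with a→b→a) is irreflexive, and the map sending every world to a single reflexive point • is a surjective bounded morphism (forth: every edge maps to (•,•); back: every world has a successor). So any modal formula valid on the 2-cycle is also valid on the reflexive point, which is not irreflexive.
Hence irreflexivity is not modally definable.

Not definable by any modal formula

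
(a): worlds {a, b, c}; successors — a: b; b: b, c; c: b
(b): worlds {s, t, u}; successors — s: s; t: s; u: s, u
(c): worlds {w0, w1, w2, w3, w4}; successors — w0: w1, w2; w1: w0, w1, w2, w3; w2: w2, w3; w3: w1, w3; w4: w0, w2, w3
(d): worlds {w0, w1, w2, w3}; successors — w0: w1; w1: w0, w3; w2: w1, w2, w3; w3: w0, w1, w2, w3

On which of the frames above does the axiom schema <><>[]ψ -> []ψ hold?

none

This is the axiom for a generalized confluence (Geach) condition; its first-order frame correspondent is forall x forall y forall z ((x R^2 y & xRz) -> exists w (yRw & z = w)).
(a): fails — bR²c, bRc but no w with cRw and c=w.
(b): fails — uR²s, uRu but no w with sRw and u=w.
(c): fails — w0R²w2, w0Rw1 but no w with w2Rw and w1=w.
(d): fails — w1R²w0, w1Rw0 but no w with w0Rw and w0=w.
Valid on no frame.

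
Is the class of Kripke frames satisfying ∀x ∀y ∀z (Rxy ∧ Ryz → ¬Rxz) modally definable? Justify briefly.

If a class were modally definable it would be closed under surjective bounded morphisms (Goldblatt–Thomason).
The 5-cycle (worlds s,t,u,v,w with s→t→u→v→w→s) is intransitive. Mapping every world to a single reflexive point • is a surjective bounded morphism; the reflexive point is not intransitive (R••∧R•• but R••).
So no modal formula (or set of formulas) defines exactly the intransitive frames.

Not modally definable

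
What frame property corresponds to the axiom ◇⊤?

◇⊤ holds at w iff w has a successor, so frame-validity of ◇⊤ is exactly seriality. Equivalently via □φ → ◇φ:
Suppose □φ→◇φ is valid. At any x set V(φ)=W. Then □φ at x, so ◇φ at x, so x has a successor.
The converse is a direct semantic check.
So the correspondent is seriality.

Seriality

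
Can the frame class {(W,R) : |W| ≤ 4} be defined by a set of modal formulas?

Not modally definable

Any modally definable frame class is closed under disjoint unions.
Any modal formula valid on each of 5 disjoint one-world frames is valid on their disjoint union (validity is preserved under disjoint unions). Each one-world frame has |W|=1≤4, but the union has |W|=5.
So the class is not modally definable.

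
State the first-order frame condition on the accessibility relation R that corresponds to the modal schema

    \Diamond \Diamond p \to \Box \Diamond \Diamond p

\forall x \forall y \forall z ((x R^2 y \wedge xRz) \to \exists w (y = w \wedge z R^2 w))

This is a Sahlqvist (Geach-type) schema ◇^2□^0p → □^1◇^2p.
Minimal-valuation argument: fix x; take any y with xR^2y and any z with xR^1z. Set V(p) to the set of worlds R-reachable from y in exactly 0 steps. Then □^0p holds at y, so the antecedent holds at x; validity forces ◇^2p at z, giving a w with zR^2w and yR^0w.
First-order correspondent: \forall x \forall y \forall z ((x R^2 y \wedge xRz) \to \exists w (y = w \wedge z R^2 w)).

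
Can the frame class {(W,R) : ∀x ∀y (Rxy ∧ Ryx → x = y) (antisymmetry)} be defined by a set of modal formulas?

No

Any modally definable frame class is closed under surjective bounded morphisms.
The 4-cycle (worlds a,b,c,d with a→b→c→d→a) is antisymmetric. Sending even-indexed worlds to • and odd-indexed worlds to ∘ is a surjective bounded morphism onto the two-world frame with •↔∘, which is not antisymmetric.
So the class is not modally definable.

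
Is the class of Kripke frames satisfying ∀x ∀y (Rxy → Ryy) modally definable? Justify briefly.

Yes: it is shift-reflexivity, defined by the T□ schema □(□q → q).
Suppose □(□q→q) is valid. Take Rxy and set V(q)={w : Ryw}. Then at y, □q holds; since □(□q→q) at x, □q→q at y, so q at y, i.e. Ryy.

Definable; □(□q → q) defines it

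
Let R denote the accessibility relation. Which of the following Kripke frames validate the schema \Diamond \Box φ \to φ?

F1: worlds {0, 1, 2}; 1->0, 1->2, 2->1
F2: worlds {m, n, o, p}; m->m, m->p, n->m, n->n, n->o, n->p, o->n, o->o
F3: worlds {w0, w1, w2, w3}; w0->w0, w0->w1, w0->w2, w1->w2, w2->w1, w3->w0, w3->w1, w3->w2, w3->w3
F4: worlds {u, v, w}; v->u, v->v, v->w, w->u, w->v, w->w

The schema corresponds to symmetry: \forall x \forall y (Rxy \to Ryx).
F1: fails — R10 but not R01.
F2: fails — Rnm but not Rmn.
F3: fails — Rw3w1 but not Rw1w3.
F4: fails — Rwu but not Ruw.

none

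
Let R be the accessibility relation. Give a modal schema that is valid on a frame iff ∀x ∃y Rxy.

□p → ◇p

This is seriality; the standard corresponding axiom is D: □p → ◇p.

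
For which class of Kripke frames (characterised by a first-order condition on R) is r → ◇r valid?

Replacing r by ¬r and contraposing gives the equivalent schema □r → r.
Suppose □r→r is valid. At any x set V(r)={w : Rxw}. Then □r holds at x, so r holds at x, i.e. Rxx.
Conversely, on a frame with reflexivity the schema holds at every world under every valuation.
So the correspondent is reflexivity.

Reflexivity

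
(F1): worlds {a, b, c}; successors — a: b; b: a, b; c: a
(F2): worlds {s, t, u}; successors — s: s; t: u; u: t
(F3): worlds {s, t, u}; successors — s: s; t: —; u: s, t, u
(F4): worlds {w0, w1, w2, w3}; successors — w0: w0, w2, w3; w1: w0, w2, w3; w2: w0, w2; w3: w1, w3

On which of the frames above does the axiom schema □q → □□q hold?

Frame correspondent (Sahlqvist): ∀x ∀y ∀z (Rxy ∧ Ryz → Rxz) — i.e. transitivity.
(F1): fails — Rca and Rab but not Rcb.
(F2): fails — Rut and Rtu but not Ruu.
(F3): holds.
(F4): fails — Rw3w1 and Rw1w2 but not Rw3w2.

(F3)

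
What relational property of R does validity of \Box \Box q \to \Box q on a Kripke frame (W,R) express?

Suppose □□q→□q is valid. Take Rxy and set V(q)={w : xR²w}. Then □□q at x, so □q at x, so q at y, i.e. ∃z(Rxz∧Rzy).
The converse is a direct semantic check.
Frame condition: \forall x \forall y (Rxy \to \exists z (Rxz \wedge Rzy)).

density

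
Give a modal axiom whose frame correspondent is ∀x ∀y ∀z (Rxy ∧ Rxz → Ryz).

◇r → □◇r

This is the Euclidean property; the standard corresponding axiom is 5: ◇r → □◇r.
Suppose ◇r→□◇r is valid. Take Rxy, Rxz and set V(r)={y}. Then ◇r at x, so □◇r at x, so ◇r at z, so some w with Rzw has r; w=y, i.e. Rzy. By symmetry of the argument, Ryz.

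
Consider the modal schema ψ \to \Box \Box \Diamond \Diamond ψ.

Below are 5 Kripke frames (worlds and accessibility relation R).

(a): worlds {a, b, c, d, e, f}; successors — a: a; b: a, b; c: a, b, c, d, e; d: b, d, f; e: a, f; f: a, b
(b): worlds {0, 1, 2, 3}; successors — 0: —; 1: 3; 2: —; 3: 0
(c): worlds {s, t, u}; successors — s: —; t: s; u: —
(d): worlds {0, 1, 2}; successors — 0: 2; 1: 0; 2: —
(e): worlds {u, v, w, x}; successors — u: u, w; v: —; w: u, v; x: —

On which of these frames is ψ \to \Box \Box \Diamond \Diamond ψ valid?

The schema corresponds to a generalized confluence (Geach) condition: \forall x \forall z (x R^2 z \to \exists w (x = w \wedge z R^2 w)).
(a): fails — bR²a but no w with b=w and aR²w.
(b): fails — 1R²0 but no w with 1=w and 0R²w.
(c): satisfies the condition.
(d): fails — 1R²2 but no w with 1=w and 2R²w.
(e): fails — uR²v but no t with u=t and vR²t.

(c)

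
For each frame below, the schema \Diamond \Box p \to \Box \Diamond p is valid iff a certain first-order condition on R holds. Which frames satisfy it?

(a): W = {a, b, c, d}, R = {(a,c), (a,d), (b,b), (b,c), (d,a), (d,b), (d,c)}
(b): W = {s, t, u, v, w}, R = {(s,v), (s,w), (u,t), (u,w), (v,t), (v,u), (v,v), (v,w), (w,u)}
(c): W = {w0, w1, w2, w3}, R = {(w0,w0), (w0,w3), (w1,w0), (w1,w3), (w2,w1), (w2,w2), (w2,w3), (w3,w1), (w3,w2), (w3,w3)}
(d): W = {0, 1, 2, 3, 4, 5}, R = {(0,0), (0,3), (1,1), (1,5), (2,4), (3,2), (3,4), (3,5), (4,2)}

This is the axiom for convergence; its first-order frame correspondent is \forall x \forall y \forall z (Rxy \wedge Rxz \to \exists w (Ryw \wedge Rzw)).
(a): fails — Rac and Rac but c and c have no common successor.
(b): fails — Ruw and Rut but w and t have no common successor.
(c): condition met.
(d): fails — R00 and R03 but 0 and 3 have no common successor.
Valid on: (c).

(c)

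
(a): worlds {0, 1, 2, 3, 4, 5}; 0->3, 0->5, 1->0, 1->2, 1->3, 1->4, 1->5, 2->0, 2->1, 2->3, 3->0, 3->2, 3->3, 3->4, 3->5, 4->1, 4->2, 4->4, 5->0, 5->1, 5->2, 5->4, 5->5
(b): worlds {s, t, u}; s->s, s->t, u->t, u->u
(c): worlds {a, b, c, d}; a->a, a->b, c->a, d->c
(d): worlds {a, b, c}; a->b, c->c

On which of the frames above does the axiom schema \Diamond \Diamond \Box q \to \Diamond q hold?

(d)

This is the axiom for a generalized confluence (Geach) condition; its first-order frame correspondent is \forall x \forall y (x R^2 y \to \exists w (yRw \wedge xRw)).
(a): fails — 0R²4 but no w with 4Rw and 0Rw.
(b): fails — sR²t but no w with tRw and sRw.
(c): fails — aR²b but no w with bRw and aRw.
(d): satisfies the condition.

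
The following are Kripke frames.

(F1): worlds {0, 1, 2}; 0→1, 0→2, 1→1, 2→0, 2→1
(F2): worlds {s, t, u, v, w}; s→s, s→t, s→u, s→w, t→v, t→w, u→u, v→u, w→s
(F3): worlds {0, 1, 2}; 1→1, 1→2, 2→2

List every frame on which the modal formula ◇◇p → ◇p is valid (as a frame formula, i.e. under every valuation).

(F3)

Frame correspondent (Sahlqvist): ∀x ∀y ∀z (Rxy ∧ Ryz → Rxz) — i.e. transitivity.
(F1): fails — R02 and R20 but not R00.
(F2): fails — Rtv and Rvu but not Rtu.
(F3): holds.
Valid on: (F3).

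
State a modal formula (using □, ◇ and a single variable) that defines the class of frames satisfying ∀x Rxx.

□r → r

A defining formula is □r → r (the T axiom).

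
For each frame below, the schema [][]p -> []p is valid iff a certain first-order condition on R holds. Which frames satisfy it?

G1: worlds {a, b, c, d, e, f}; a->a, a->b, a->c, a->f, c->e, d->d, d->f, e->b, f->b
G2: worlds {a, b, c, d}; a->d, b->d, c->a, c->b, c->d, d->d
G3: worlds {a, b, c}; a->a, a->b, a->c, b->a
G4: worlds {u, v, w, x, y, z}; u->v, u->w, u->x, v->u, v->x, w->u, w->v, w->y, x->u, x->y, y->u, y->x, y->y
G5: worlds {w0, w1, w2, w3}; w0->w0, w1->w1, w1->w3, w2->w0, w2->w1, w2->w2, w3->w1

G3, G5

This is the axiom for density; its first-order frame correspondent is forall x forall y (Rxy -> exists z (Rxz & Rzy)).
G1: fails — Reb but no z with Rez and Rzb.
G2: fails — Rcb but no z with Rcz and Rzb.
G3: condition met.
G4: fails — Ruw but no t with Rut and Rtw.
G5: condition met.
Valid on: G3, G5.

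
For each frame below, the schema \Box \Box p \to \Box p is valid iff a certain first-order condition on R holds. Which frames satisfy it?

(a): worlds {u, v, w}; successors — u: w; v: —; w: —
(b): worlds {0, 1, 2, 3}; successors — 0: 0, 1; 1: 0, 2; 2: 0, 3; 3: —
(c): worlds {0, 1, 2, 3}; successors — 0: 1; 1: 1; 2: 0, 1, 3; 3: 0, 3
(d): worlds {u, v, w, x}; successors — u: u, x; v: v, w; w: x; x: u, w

(c)

This is the axiom for density; its first-order frame correspondent is \forall x \forall y (Rxy \to \exists z (Rxz \wedge Rzy)).
(a): fails — Ruw but no z with Ruz and Rzw.
(b): fails — R12 but no z with R1z and Rz2.
(c): ✓.
(d): fails — Rxw but no z with Rxz and Rzw.
Valid on: (c).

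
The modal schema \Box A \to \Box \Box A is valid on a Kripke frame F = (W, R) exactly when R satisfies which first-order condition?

This is the 4 axiom.
Its frame correspondent is transitivity — \forall x \forall y \forall z (Rxy \wedge Ryz \to Rxz).

transitivity: \forall x \forall y \forall z (Rxy \wedge Ryz \to Rxz)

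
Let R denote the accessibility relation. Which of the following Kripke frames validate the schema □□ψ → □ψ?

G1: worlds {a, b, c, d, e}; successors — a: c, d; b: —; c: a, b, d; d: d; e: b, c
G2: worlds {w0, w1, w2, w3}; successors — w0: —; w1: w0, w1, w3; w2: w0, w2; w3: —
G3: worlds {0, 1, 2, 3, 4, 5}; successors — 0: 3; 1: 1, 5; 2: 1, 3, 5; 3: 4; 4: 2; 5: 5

The schema corresponds to density: ∀x ∀y (Rxy → ∃z (Rxz ∧ Rzy)).
G1: fails — Rec but no z with Rez and Rzc.
G2: condition met.
G3: fails — R34 but no z with R3z and Rz4.
Valid on: G2.

G2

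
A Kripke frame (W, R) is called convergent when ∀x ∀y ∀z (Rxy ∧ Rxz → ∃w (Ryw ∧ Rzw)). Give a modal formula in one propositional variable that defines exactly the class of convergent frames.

◇□ψ → □◇ψ

This is convergence; the standard corresponding axiom is .2: ◇□ψ → □◇ψ.
Suppose ◇□ψ→□◇ψ is valid. Take Rxy, Rxz and set V(ψ)={w : Ryw}. Then □ψ at y so ◇□ψ at x, so □◇ψ at x, so ◇ψ at z, giving w with Rzw and Ryw.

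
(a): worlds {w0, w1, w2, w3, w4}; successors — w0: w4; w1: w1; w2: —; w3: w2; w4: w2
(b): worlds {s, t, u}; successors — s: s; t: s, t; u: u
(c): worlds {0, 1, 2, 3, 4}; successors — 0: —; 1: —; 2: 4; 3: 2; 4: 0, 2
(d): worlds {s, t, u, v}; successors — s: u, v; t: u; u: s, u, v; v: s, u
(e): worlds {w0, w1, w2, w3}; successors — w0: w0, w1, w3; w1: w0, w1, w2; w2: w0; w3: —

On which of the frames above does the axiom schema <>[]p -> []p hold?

The schema corresponds to a generalized confluence (Geach) condition: forall x forall y forall z ((xRy & xRz) -> exists w (yRw & z = w)).
(a): fails — w0Rw4, w0Rw4 but no w with w4Rw and w4=w.
(b): fails — tRs, tRt but no w with sRw and t=w.
(c): fails — 2R4, 2R4 but no w with 4Rw and 4=w.
(d): fails — sRv, sRv but no w with vRw and v=w.
(e): fails — w0Rw1, w0Rw3 but no w with w1Rw and w3=w.
Valid on no frame.

none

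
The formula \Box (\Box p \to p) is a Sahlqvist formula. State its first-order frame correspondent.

shift-reflexivity: \forall x \forall y (Rxy \to Ryy)

This schema is the T□ axiom.
It corresponds to shift-reflexivity: \forall x \forall y (Rxy \to Ryy).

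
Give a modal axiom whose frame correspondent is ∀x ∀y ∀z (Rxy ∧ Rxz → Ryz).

This is the Euclidean property; the standard corresponding axiom is 5: ◇ψ → □◇ψ.
Suppose ◇ψ→□◇ψ is valid. Take Rxy, Rxz and set V(ψ)={y}. Then ◇ψ at x, so □◇ψ at x, so ◇ψ at z, so some w with Rzw has ψ; w=y, i.e. Rzy. By symmetry of the argument, Ryz.

◇ψ → □◇ψ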